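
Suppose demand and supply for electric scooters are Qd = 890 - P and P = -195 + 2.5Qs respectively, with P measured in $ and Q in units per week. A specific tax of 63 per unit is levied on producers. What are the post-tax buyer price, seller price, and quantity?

Rewriting in direct form: Qs = 78 + 0.4P.
With a tax of 63 on producers, they supply based on the net price P_s = P_b - 63, so Qs = 52.8 + 0.4P_b.
Market clearing requires 890 - P_b = 52.8 + 0.4P_b; hence 837.2 = 1.4P_b and P_b = 598.
So P_s = 535 and the quantity traded is Q = 890 - 598 = 292.

P_b = 598, P_s = 535, Q = 292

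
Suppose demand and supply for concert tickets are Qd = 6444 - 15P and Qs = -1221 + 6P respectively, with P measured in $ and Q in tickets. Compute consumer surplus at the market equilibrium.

At equilibrium Qd = Qs, so 6444 - 15P = -1221 + 6P; collecting terms, 7665 = 21P and P* = 365.
Substitute back: Q* = 6444 - 15(365) = 969.
Demand choke price (Qd = 0): P = 6444/15 = 429.6. Consumer surplus = ½ × (429.6 - 365) × 969 = 31298.7.

Consumer surplus = 31298.7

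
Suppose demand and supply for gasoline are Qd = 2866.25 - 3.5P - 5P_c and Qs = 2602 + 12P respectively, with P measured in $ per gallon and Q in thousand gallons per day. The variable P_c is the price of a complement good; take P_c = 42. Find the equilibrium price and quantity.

With P_c = 42, demand is Qd = 2656.25 - 3.5P.
At equilibrium Qd = Qs, so 2656.25 - 3.5P = 2602 + 12P; collecting terms, 54.25 = 15.5P and P* = 3.5.
From the demand curve, Q* = 2656.25 - 3.5(3.5) = 2644.

P* = 3.5, Q* = 2644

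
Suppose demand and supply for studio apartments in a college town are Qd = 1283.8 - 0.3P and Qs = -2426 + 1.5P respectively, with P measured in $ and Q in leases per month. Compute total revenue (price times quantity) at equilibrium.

Total revenue = 1371595.5

Equating demand and supply, 1283.8 - 0.3P = -2426 + 1.5P gives 1.8P = 3709.8, so P* = 2061.
Substitute back: Q* = 1283.8 - 0.3(2061) = 665.5.
Total revenue = P* × Q* = 2061 × 665.5 = 1371595.5.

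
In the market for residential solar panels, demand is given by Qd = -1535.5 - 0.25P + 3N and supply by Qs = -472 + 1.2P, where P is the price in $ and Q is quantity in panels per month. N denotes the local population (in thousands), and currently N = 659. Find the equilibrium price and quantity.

P* = 630, Q* = 284

With N = 659, demand is Qd = 441.5 - 0.25P.
Set Qd = Qs: 441.5 - 0.25P = -472 + 1.2P, so 913.5 = 1.45P and P* = 630.
Plugging P* into demand: Q* = 441.5 - 0.25(630) = 284.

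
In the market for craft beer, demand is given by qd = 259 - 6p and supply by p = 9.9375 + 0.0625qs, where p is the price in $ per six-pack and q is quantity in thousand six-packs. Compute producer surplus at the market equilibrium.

Producer surplus = 657.03125

Rewriting in direct form: qs = -159 + 16p.
At equilibrium qd = qs, so 259 - 6p = -159 + 16p; collecting terms, 418 = 22p and p* = 19.
Substitute back: q* = 259 - 6(19) = 145.
Supply choke price (qs = 0): p = 9.9375. Producer surplus = ½ × (19 - 9.9375) × 145 = 657.03125.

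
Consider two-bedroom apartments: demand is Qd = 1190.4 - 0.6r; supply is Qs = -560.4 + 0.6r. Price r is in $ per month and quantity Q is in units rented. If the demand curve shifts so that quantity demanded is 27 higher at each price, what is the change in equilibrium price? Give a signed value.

Δr = 22.5

The market clears where 1190.4 - 0.6r = -560.4 + 0.6r. Rearranging, 1.2r = 1750.8, hence r* = 1459.
Then Q* = 1190.4 - 0.6(1459) = 315.
After the shift, demand is Qd = 1217.4 - 0.6r.
New equilibrium: 1777.8 = 1.2r, so r = 1481.5 and Q = 328.5.
Δr = 1481.5 - 1459 = 22.5.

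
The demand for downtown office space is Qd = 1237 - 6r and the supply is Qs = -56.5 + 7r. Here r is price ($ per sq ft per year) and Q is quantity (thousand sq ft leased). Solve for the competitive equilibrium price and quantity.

r* = 99.5, Q* = 640

The market clears where 1237 - 6r = -56.5 + 7r. Rearranging, 13r = 1293.5, hence r* = 99.5.
Substitute back: Q* = 1237 - 6(99.5) = 640.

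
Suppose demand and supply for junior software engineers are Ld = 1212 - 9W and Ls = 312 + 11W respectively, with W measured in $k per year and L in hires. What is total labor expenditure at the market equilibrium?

Equating demand and supply, 1212 - 9W = 312 + 11W gives 20W = 900, so W* = 45.
Then L* = 1212 - 9(45) = 807.
Total labor expenditure = W* × L* = 45 × 807 = 36315.

Total labor expenditure = 36315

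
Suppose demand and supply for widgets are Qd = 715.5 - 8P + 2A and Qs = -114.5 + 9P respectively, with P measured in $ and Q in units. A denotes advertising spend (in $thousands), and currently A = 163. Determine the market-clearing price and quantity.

P* = 68, Q* = 497.5

With A = 163, demand is Qd = 1041.5 - 8P.
At equilibrium Qd = Qs, so 1041.5 - 8P = -114.5 + 9P; collecting terms, 1156 = 17P and P* = 68.
From the demand curve, Q* = 1041.5 - 8(68) = 497.5.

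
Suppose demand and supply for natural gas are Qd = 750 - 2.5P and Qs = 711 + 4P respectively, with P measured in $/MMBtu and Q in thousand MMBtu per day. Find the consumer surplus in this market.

Consumer surplus = 108045

The market clears where 750 - 2.5P = 711 + 4P. Rearranging, 6.5P = 39, hence P* = 6.
Substitute back: Q* = 750 - 2.5(6) = 735.
Demand choke price (Qd = 0): P = 750/2.5 = 300. Consumer surplus = ½ × (300 - 6) × 735 = 108045.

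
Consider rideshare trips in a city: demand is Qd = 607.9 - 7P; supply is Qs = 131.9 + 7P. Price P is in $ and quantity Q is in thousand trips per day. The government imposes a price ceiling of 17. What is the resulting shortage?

At P = 17: Qd = 488.9 and Qs = 250.9.
Shortage = Qd - Qs = 488.9 - 250.9 = 238.

Shortage = 238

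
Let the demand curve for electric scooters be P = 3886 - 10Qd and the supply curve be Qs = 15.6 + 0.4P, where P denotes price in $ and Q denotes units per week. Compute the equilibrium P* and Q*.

P* = 746, Q* = 314

Solving each curve for Q: Qd = 388.6 - 0.1P.
At equilibrium Qd = Qs, so 388.6 - 0.1P = 15.6 + 0.4P; collecting terms, 373 = 0.5P and P* = 746.
From the demand curve, Q* = 388.6 - 0.1(746) = 314.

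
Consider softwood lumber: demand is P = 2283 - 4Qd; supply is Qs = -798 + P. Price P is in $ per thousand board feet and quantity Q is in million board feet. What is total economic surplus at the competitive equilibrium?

Total surplus = 220522.5

Inverting to quantity form: Qd = 570.75 - 0.25P.
The market clears where 570.75 - 0.25P = -798 + P. Rearranging, 1.25P = 1368.75, hence P* = 1095.
From the demand curve, Q* = 570.75 - 0.25(1095) = 297.
Demand choke price = 2283; supply choke price = 798. CS = ½(2283 - 1095)(297) = 176418; PS = ½(1095 - 798)(297) = 44104.5. Total surplus = 220522.5.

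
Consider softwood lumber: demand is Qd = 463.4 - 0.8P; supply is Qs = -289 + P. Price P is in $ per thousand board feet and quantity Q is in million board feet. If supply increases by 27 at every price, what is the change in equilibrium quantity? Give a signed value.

ΔQ = 12

At equilibrium Qd = Qs, so 463.4 - 0.8P = -289 + P; collecting terms, 752.4 = 1.8P and P* = 418.
Plugging P* into demand: Q* = 463.4 - 0.8(418) = 129.
After the shift, supply is Qs = -262 + P.
New equilibrium: 725.4 = 1.8P, so P = 403 and Q = 141.
ΔQ = 141 - 129 = 12.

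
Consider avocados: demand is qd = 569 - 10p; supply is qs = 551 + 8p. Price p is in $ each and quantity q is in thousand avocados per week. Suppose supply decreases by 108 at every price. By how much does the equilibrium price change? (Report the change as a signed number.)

Δp = 6

Set qd = qs: 569 - 10p = 551 + 8p, so 18 = 18p and p* = 1.
From the demand curve, q* = 569 - 10(1) = 559.
After the shift, supply is qs = 443 + 8p.
New equilibrium: 126 = 18p, so p = 7 and q = 499.
Δp = 7 - 1 = 6.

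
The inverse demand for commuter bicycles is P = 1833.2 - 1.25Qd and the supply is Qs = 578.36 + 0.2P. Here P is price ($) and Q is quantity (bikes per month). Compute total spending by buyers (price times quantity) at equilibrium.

Total spending by buyers = 671479.2

Solving each curve for Q: Qd = 1466.56 - 0.8P.
Equating demand and supply, 1466.56 - 0.8P = 578.36 + 0.2P gives P = 888.2, so P* = 888.2.
Then Q* = 1466.56 - 0.8(888.2) = 756.
Total spending by buyers = P* × Q* = 888.2 × 756 = 671479.2.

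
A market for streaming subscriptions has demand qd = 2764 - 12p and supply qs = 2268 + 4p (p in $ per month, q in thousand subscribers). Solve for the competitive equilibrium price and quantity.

p* = 31, q* = 2392

Set qd = qs: 2764 - 12p = 2268 + 4p, so 496 = 16p and p* = 31.
Plugging p* into demand: q* = 2764 - 12(31) = 2392.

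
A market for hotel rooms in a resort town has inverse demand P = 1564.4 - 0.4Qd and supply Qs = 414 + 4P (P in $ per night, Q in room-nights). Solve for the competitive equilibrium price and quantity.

P* = 538, Q* = 2566

Solving each curve for Q: Qd = 3911 - 2.5P.
The market clears where 3911 - 2.5P = 414 + 4P. Rearranging, 6.5P = 3497, hence P* = 538.
Then Q* = 3911 - 2.5(538) = 2566.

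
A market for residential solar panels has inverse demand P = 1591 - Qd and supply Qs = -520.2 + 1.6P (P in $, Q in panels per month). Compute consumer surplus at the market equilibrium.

Consumer surplus = 303420.5

In direct form, Qd = 1591 - P.
Set Qd = Qs: 1591 - P = -520.2 + 1.6P, so 2111.2 = 2.6P and P* = 812.
Plugging P* into demand: Q* = 1591 - 812 = 779.
Demand choke price (Qd = 0): P = 1591. Consumer surplus = ½ × (1591 - 812) × 779 = 303420.5.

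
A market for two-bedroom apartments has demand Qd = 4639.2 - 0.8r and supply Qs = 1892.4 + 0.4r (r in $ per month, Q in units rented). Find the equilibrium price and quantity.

r* = 2289, Q* = 2808

Equating demand and supply, 4639.2 - 0.8r = 1892.4 + 0.4r gives 1.2r = 2746.8, so r* = 2289.
From the demand curve, Q* = 4639.2 - 0.8(2289) = 2808.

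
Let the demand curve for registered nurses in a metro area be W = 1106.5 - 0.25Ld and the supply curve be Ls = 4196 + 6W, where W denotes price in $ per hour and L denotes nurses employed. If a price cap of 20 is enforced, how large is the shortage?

In direct form, Ld = 4426 - 4W.
Evaluating both curves at the ceiling price 20 gives Ld = 4346, Ls = 4316.
Shortage = Ld - Ls = 4346 - 4316 = 30.

Shortage = 30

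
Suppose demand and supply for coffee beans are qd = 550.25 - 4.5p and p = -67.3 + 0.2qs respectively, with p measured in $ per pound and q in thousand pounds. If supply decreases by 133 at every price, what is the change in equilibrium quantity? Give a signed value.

Rewriting in direct form: qs = 336.5 + 5p.
The market clears where 550.25 - 4.5p = 336.5 + 5p. Rearranging, 9.5p = 213.75, hence p* = 22.5.
Substitute back: q* = 550.25 - 4.5(22.5) = 449.
After the shift, supply is qs = 203.5 + 5p.
The new intersection has 346.75 = 9.5p, i.e. p = 36.5, q = 386.
Δq = 386 - 449 = -63.

Δq = -63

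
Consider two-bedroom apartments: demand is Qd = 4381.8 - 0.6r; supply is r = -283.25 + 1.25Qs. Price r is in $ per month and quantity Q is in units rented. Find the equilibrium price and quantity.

r* = 2968, Q* = 2601

In direct form, Qs = 226.6 + 0.8r.
Set Qd = Qs: 4381.8 - 0.6r = 226.6 + 0.8r, so 4155.2 = 1.4r and r* = 2968.
Plugging r* into demand: Q* = 4381.8 - 0.6(2968) = 2601.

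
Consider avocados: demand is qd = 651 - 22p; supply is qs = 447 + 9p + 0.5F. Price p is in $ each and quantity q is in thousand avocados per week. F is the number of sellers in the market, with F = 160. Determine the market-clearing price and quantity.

With F = 160, supply is qs = 527 + 9p.
The market clears where 651 - 22p = 527 + 9p. Rearranging, 31p = 124, hence p* = 4.
Then q* = 651 - 22(4) = 563.

p* = 4, q* = 563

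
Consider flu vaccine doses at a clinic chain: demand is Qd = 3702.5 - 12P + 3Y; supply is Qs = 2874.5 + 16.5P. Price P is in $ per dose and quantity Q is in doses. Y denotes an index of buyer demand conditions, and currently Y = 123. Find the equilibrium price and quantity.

With Y = 123, demand is Qd = 4071.5 - 12P.
The market clears where 4071.5 - 12P = 2874.5 + 16.5P. Rearranging, 28.5P = 1197, hence P* = 42.
From the demand curve, Q* = 4071.5 - 12(42) = 3567.5.

P* = 42, Q* = 3567.5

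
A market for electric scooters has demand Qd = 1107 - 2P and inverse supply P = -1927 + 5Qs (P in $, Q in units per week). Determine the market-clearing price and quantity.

P* = 328, Q* = 451

Inverting to quantity form: Qs = 385.4 + 0.2P.
The market clears where 1107 - 2P = 385.4 + 0.2P. Rearranging, 2.2P = 721.6, hence P* = 328.
Plugging P* into demand: Q* = 1107 - 2(328) = 451.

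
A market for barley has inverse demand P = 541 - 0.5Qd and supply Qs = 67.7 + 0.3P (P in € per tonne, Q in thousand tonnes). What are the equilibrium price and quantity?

Rewriting in direct form: Qd = 1082 - 2P.
The market clears where 1082 - 2P = 67.7 + 0.3P. Rearranging, 2.3P = 1014.3, hence P* = 441.
Substitute back: Q* = 1082 - 2(441) = 200.

P* = 441, Q* = 200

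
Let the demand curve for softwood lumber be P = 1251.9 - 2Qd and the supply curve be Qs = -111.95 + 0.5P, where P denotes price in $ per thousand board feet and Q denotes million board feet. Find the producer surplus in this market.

Producer surplus = 66049

Inverting to quantity form: Qd = 625.95 - 0.5P.
Equating demand and supply, 625.95 - 0.5P = -111.95 + 0.5P gives P = 737.9, so P* = 737.9.
Substitute back: Q* = 625.95 - 0.5(737.9) = 257.
Supply choke price (Qs = 0): P = 223.9. Producer surplus = ½ × (737.9 - 223.9) × 257 = 66049.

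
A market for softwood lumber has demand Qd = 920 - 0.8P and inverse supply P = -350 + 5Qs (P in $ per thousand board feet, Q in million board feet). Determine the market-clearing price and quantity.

P* = 850, Q* = 240

Inverting to quantity form: Qs = 70 + 0.2P.
The market clears where 920 - 0.8P = 70 + 0.2P. Rearranging, P = 850, hence P* = 850.
Substitute back: Q* = 920 - 0.8(850) = 240.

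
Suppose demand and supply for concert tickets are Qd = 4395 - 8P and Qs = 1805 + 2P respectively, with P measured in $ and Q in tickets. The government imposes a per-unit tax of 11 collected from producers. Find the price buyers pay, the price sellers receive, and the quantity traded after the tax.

Producers keep P_s = P_b - 11 per unit, so supply in terms of the buyer price is Qs = 1783 + 2P_b.
Equate demand and the shifted supply: 4395 - 8P_b = 1783 + 2P_b, giving 10P_b = 2612, so P_b = 261.2.
Then P_s = 261.2 - 11 = 250.2 and Q = 4395 - 8(261.2) = 2305.4.

P_b = 261.2, P_s = 250.2, Q = 2305.4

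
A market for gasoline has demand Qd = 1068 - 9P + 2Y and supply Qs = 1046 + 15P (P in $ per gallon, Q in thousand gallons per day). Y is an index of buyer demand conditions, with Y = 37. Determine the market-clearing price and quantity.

P* = 4, Q* = 1106

With Y = 37, demand is Qd = 1142 - 9P.
Equating demand and supply, 1142 - 9P = 1046 + 15P gives 24P = 96, so P* = 4.
Substitute back: Q* = 1142 - 9(4) = 1106.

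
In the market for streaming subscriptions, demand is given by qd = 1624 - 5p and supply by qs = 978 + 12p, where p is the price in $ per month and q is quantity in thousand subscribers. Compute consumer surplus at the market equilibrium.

Consumer surplus = 205635.6

At equilibrium qd = qs, so 1624 - 5p = 978 + 12p; collecting terms, 646 = 17p and p* = 38.
Substitute back: q* = 1624 - 5(38) = 1434.
Demand choke price (qd = 0): p = 1624/5 = 324.8. Consumer surplus = ½ × (324.8 - 38) × 1434 = 205635.6.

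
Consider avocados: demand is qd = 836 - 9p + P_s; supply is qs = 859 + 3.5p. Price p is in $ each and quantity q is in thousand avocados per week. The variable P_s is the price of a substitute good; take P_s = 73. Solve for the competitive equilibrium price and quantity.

p* = 4, q* = 873

With P_s = 73, demand is qd = 909 - 9p.
Set qd = qs: 909 - 9p = 859 + 3.5p, so 50 = 12.5p and p* = 4.
From the demand curve, q* = 909 - 9(4) = 873.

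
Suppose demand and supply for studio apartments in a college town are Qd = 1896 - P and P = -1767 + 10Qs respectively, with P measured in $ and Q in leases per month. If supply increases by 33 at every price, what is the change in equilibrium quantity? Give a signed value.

ΔQ = 30

Rewriting in direct form: Qs = 176.7 + 0.1P.
The market clears where 1896 - P = 176.7 + 0.1P. Rearranging, 1.1P = 1719.3, hence P* = 1563.
Substitute back: Q* = 1896 - 1563 = 333.
After the shift, supply is Qs = 209.7 + 0.1P.
Re-solving, 1.1P = 1686.3 gives P = 1533 and Q = 363.
ΔQ = 363 - 333 = 30.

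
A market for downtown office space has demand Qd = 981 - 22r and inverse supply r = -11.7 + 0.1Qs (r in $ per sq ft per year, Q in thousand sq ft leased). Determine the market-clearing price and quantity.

In direct form, Qs = 117 + 10r.
Equating demand and supply, 981 - 22r = 117 + 10r gives 32r = 864, so r* = 27.
Then Q* = 981 - 22(27) = 387.

r* = 27, Q* = 387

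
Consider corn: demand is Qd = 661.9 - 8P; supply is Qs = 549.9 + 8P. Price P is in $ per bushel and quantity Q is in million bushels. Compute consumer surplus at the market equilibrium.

Consumer surplus = 22944.675625

Set Qd = Qs: 661.9 - 8P = 549.9 + 8P, so 112 = 16P and P* = 7.
Plugging P* into demand: Q* = 661.9 - 8(7) = 605.9.
Demand choke price (Qd = 0): P = 661.9/8 = 82.7375. Consumer surplus = ½ × (82.7375 - 7) × 605.9 = 22944.675625.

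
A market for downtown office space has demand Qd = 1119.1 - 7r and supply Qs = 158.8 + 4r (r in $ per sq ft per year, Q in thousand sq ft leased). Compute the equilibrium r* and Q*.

r* = 87.3, Q* = 508

Set Qd = Qs: 1119.1 - 7r = 158.8 + 4r, so 960.3 = 11r and r* = 87.3.
Substitute back: Q* = 1119.1 - 7(87.3) = 508.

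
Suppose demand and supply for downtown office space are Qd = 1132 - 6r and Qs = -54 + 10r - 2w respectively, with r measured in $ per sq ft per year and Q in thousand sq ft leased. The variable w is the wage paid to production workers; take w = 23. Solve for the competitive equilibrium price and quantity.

r* = 77, Q* = 670

With w = 23, supply is Qs = -100 + 10r.
Set Qd = Qs: 1132 - 6r = -100 + 10r, so 1232 = 16r and r* = 77.
Then Q* = 1132 - 6(77) = 670.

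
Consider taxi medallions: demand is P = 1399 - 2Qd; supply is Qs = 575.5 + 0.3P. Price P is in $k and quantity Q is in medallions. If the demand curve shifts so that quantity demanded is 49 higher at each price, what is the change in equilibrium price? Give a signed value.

Rewriting in direct form: Qd = 699.5 - 0.5P.
Set Qd = Qs: 699.5 - 0.5P = 575.5 + 0.3P, so 124 = 0.8P and P* = 155.
Then Q* = 699.5 - 0.5(155) = 622.
After the shift, demand is Qd = 748.5 - 0.5P.
New equilibrium: 173 = 0.8P, so P = 216.25 and Q = 640.375.
ΔP = 216.25 - 155 = 61.25.

ΔP = 61.25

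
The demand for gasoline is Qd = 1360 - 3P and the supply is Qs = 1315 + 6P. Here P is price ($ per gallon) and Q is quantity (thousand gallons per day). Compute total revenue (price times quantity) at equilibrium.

Total revenue = 6725

Equating demand and supply, 1360 - 3P = 1315 + 6P gives 9P = 45, so P* = 5.
Plugging P* into demand: Q* = 1360 - 3(5) = 1345.
Total revenue = P* × Q* = 5 × 1345 = 6725.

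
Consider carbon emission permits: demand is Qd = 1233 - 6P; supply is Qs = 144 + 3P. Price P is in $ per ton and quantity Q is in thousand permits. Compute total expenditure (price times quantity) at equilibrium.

Total expenditure = 61347

At equilibrium Qd = Qs, so 1233 - 6P = 144 + 3P; collecting terms, 1089 = 9P and P* = 121.
Plugging P* into demand: Q* = 1233 - 6(121) = 507.
Total expenditure = P* × Q* = 121 × 507 = 61347.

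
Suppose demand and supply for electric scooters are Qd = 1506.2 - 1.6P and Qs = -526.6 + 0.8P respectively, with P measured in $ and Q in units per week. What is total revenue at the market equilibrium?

Total revenue = 127897

Set Qd = Qs: 1506.2 - 1.6P = -526.6 + 0.8P, so 2032.8 = 2.4P and P* = 847.
Substitute back: Q* = 1506.2 - 1.6(847) = 151.
Total revenue = P* × Q* = 847 × 151 = 127897.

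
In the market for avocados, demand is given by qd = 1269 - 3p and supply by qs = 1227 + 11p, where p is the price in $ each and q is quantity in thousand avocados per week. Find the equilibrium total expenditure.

The market clears where 1269 - 3p = 1227 + 11p. Rearranging, 14p = 42, hence p* = 3.
Plugging p* into demand: q* = 1269 - 3(3) = 1260.
Total expenditure = p* × q* = 3 × 1260 = 3780.

Total expenditure = 3780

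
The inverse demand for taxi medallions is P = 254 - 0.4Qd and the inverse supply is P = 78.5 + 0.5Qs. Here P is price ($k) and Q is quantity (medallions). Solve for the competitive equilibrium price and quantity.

P* = 176, Q* = 195

Inverting to quantity form: Qd = 635 - 2.5P and Qs = -157 + 2P.
The market clears where 635 - 2.5P = -157 + 2P. Rearranging, 4.5P = 792, hence P* = 176.
Plugging P* into demand: Q* = 635 - 2.5(176) = 195.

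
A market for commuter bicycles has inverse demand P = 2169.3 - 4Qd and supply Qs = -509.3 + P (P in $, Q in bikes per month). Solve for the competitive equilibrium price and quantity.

Inverting to quantity form: Qd = 542.325 - 0.25P.
At equilibrium Qd = Qs, so 542.325 - 0.25P = -509.3 + P; collecting terms, 1051.625 = 1.25P and P* = 841.3.
Then Q* = 542.325 - 0.25(841.3) = 332.

P* = 841.3, Q* = 332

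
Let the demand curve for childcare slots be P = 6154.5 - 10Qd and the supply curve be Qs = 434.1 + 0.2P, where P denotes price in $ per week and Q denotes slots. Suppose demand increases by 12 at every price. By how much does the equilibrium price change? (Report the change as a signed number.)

Rewriting in direct form: Qd = 615.45 - 0.1P.
At equilibrium Qd = Qs, so 615.45 - 0.1P = 434.1 + 0.2P; collecting terms, 181.35 = 0.3P and P* = 604.5.
Substitute back: Q* = 615.45 - 0.1(604.5) = 555.
After the shift, demand is Qd = 627.45 - 0.1P.
Re-solving, 0.3P = 193.35 gives P = 644.5 and Q = 563.
ΔP = 644.5 - 604.5 = 40.

ΔP = 40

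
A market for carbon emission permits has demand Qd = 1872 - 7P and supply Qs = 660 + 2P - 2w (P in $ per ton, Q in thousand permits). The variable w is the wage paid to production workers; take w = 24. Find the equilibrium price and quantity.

With w = 24, supply is Qs = 612 + 2P.
Equating demand and supply, 1872 - 7P = 612 + 2P gives 9P = 1260, so P* = 140.
Then Q* = 1872 - 7(140) = 892.

P* = 140, Q* = 892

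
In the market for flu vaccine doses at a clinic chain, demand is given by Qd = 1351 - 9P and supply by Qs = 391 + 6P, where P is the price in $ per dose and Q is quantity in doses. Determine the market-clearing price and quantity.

Set Qd = Qs: 1351 - 9P = 391 + 6P, so 960 = 15P and P* = 64.
From the demand curve, Q* = 1351 - 9(64) = 775.

P* = 64, Q* = 775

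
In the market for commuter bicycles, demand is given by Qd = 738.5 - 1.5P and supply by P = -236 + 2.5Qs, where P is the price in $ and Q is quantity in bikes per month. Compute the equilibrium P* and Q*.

Solving each curve for Q: Qs = 94.4 + 0.4P.
The market clears where 738.5 - 1.5P = 94.4 + 0.4P. Rearranging, 1.9P = 644.1, hence P* = 339.
From the demand curve, Q* = 738.5 - 1.5(339) = 230.

P* = 339, Q* = 230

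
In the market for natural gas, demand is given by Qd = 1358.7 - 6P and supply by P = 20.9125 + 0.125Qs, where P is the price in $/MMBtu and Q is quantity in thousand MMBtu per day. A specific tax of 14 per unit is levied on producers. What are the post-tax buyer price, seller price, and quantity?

P_b = 117, P_s = 103, Q = 656.7

In direct form, Qs = -167.3 + 8P.
The tax drives a wedge P_b - P_s = 14. Substituting P_s = P_b - 14 into supply: Qs = -279.3 + 8P_b.
Equate demand and the shifted supply: 1358.7 - 6P_b = -279.3 + 8P_b, giving 14P_b = 1638, so P_b = 117.
Then P_s = 117 - 14 = 103 and Q = 1358.7 - 6(117) = 656.7.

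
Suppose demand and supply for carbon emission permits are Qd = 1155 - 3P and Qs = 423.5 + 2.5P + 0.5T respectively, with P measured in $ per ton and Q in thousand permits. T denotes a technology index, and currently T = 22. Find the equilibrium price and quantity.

With T = 22, supply is Qs = 434.5 + 2.5P.
Equating demand and supply, 1155 - 3P = 434.5 + 2.5P gives 5.5P = 720.5, so P* = 131.
Substitute back: Q* = 1155 - 3(131) = 762.

P* = 131, Q* = 762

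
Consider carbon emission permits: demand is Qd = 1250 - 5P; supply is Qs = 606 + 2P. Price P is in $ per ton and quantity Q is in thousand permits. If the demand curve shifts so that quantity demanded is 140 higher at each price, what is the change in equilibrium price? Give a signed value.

ΔP = 20

Set Qd = Qs: 1250 - 5P = 606 + 2P, so 644 = 7P and P* = 92.
Substitute back: Q* = 1250 - 5(92) = 790.
After the shift, demand is Qd = 1390 - 5P.
New equilibrium: 784 = 7P, so P = 112 and Q = 830.
ΔP = 112 - 92 = 20.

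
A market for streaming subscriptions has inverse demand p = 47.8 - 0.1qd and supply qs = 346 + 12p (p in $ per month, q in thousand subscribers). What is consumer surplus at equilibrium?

Consumer surplus = 8736.2

Inverting to quantity form: qd = 478 - 10p.
At equilibrium qd = qs, so 478 - 10p = 346 + 12p; collecting terms, 132 = 22p and p* = 6.
Then q* = 478 - 10(6) = 418.
Demand choke price (qd = 0): p = 478/10 = 47.8. Consumer surplus = ½ × (47.8 - 6) × 418 = 8736.2.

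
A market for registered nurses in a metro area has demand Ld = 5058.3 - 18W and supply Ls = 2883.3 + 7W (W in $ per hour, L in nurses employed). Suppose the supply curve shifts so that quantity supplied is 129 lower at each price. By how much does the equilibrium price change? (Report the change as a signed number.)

ΔW = 5.16

Equating demand and supply, 5058.3 - 18W = 2883.3 + 7W gives 25W = 2175, so W* = 87.
From the demand curve, L* = 5058.3 - 18(87) = 3492.3.
After the shift, supply is Ls = 2754.3 + 7W.
New equilibrium: 2304 = 25W, so W = 92.16 and L = 3399.42.
ΔW = 92.16 - 87 = 5.16.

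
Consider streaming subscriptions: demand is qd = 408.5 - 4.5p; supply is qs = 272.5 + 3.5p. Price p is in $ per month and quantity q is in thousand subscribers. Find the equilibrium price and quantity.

p* = 17, q* = 332

The market clears where 408.5 - 4.5p = 272.5 + 3.5p. Rearranging, 8p = 136, hence p* = 17.
Then q* = 408.5 - 4.5(17) = 332.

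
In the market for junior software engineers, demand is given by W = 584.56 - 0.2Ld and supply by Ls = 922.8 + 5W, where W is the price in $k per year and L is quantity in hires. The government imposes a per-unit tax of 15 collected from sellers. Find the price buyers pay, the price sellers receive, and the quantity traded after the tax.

Solving each curve for L: Ld = 2922.8 - 5W.
The tax drives a wedge W_b - W_s = 15. Substituting W_s = W_b - 15 into supply: Ls = 847.8 + 5W_b.
Market clearing requires 2922.8 - 5W_b = 847.8 + 5W_b; hence 2075 = 10W_b and W_b = 207.5.
So W_s = 192.5 and the quantity traded is L = 2922.8 - 5(207.5) = 1885.3.

W_b = 207.5, W_s = 192.5, L = 1885.3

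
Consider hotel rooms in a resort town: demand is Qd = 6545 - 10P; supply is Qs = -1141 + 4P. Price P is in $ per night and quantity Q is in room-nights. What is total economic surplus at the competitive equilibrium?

Total surplus = 194779.375

The market clears where 6545 - 10P = -1141 + 4P. Rearranging, 14P = 7686, hence P* = 549.
Substitute back: Q* = 6545 - 10(549) = 1055.
Demand choke price = 654.5; supply choke price = 285.25. CS = ½(654.5 - 549)(1055) = 55651.25; PS = ½(549 - 285.25)(1055) = 139128.125. Total surplus = 194779.375.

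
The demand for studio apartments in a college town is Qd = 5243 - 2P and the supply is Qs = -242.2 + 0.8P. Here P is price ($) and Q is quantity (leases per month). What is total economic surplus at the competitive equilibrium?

Set Qd = Qs: 5243 - 2P = -242.2 + 0.8P, so 5485.2 = 2.8P and P* = 1959.
Substitute back: Q* = 5243 - 2(1959) = 1325.
Demand choke price = 2621.5; supply choke price = 302.75. CS = ½(2621.5 - 1959)(1325) = 438906.25; PS = ½(1959 - 302.75)(1325) = 1097265.625. Total surplus = 1536171.875.

Total surplus = 1536171.875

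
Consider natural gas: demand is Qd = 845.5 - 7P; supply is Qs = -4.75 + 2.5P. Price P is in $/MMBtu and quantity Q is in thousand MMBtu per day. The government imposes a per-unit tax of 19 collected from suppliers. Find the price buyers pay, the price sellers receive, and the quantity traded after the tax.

P_b = 94.5, P_s = 75.5, Q = 184

With a tax of 19 on suppliers, they supply based on the net price P_s = P_b - 19, so Qs = -52.25 + 2.5P_b.
Set Qd = Qs: 845.5 - 7P_b = -52.25 + 2.5P_b, so 897.75 = 9.5P_b and P_b = 94.5.
So P_s = 75.5 and the quantity traded is Q = 845.5 - 7(94.5) = 184.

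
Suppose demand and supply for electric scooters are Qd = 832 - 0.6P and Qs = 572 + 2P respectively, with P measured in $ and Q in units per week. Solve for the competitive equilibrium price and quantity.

P* = 100, Q* = 772

The market clears where 832 - 0.6P = 572 + 2P. Rearranging, 2.6P = 260, hence P* = 100.
Then Q* = 832 - 0.6(100) = 772.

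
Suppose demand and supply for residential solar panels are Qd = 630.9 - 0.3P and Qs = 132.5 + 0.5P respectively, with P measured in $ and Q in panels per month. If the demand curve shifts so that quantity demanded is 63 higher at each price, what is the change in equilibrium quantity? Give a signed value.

The market clears where 630.9 - 0.3P = 132.5 + 0.5P. Rearranging, 0.8P = 498.4, hence P* = 623.
Plugging P* into demand: Q* = 630.9 - 0.3(623) = 444.
After the shift, demand is Qd = 693.9 - 0.3P.
Re-solving, 0.8P = 561.4 gives P = 701.75 and Q = 483.375.
ΔQ = 483.375 - 444 = 39.375.

ΔQ = 39.375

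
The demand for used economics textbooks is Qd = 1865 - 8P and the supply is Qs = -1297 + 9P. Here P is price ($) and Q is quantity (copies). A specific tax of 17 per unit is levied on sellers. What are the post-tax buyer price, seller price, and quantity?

P_b = 195, P_s = 178, Q = 305

The tax drives a wedge P_b - P_s = 17. Substituting P_s = P_b - 17 into supply: Qs = -1450 + 9P_b.
Equate demand and the shifted supply: 1865 - 8P_b = -1450 + 9P_b, giving 17P_b = 3315, so P_b = 195.
Then P_s = 195 - 17 = 178 and Q = 1865 - 8(195) = 305.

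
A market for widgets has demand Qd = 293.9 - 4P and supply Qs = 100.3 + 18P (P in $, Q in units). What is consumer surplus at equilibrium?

At equilibrium Qd = Qs, so 293.9 - 4P = 100.3 + 18P; collecting terms, 193.6 = 22P and P* = 8.8.
From the demand curve, Q* = 293.9 - 4(8.8) = 258.7.
Demand choke price (Qd = 0): P = 293.9/4 = 73.475. Consumer surplus = ½ × (73.475 - 8.8) × 258.7 = 8365.71125.

Consumer surplus = 8365.71125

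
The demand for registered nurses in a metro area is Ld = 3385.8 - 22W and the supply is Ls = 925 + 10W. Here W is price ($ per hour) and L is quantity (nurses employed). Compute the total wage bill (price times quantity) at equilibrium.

The market clears where 3385.8 - 22W = 925 + 10W. Rearranging, 32W = 2460.8, hence W* = 76.9.
Substitute back: L* = 3385.8 - 22(76.9) = 1694.
The total wage bill = W* × L* = 76.9 × 1694 = 130268.6.

The total wage bill = 130268.6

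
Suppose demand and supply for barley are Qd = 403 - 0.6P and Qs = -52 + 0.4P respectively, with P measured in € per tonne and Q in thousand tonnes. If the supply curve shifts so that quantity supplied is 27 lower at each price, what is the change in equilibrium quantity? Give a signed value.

Set Qd = Qs: 403 - 0.6P = -52 + 0.4P, so 455 = P and P* = 455.
Substitute back: Q* = 403 - 0.6(455) = 130.
After the shift, supply is Qs = -79 + 0.4P.
Re-solving, P = 482 gives P = 482 and Q = 113.8.
ΔQ = 113.8 - 130 = -16.2.

ΔQ = -16.2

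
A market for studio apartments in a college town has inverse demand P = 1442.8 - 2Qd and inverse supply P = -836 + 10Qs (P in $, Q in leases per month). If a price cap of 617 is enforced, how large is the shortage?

Solving each curve for Q: Qd = 721.4 - 0.5P and Qs = 83.6 + 0.1P.
With P fixed at 617, quantity demanded is 412.9 and quantity supplied is 145.3.
Shortage = Qd - Qs = 412.9 - 145.3 = 267.6.

Shortage = 267.6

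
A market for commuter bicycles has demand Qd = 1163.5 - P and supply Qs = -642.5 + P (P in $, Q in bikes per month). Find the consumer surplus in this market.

Consumer surplus = 33930.125

The market clears where 1163.5 - P = -642.5 + P. Rearranging, 2P = 1806, hence P* = 903.
Then Q* = 1163.5 - 903 = 260.5.
Demand choke price (Qd = 0): P = 1163.5. Consumer surplus = ½ × (1163.5 - 903) × 260.5 = 33930.125.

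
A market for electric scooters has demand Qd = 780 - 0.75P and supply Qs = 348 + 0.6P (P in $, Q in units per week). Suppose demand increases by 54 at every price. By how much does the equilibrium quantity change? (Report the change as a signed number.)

Set Qd = Qs: 780 - 0.75P = 348 + 0.6P, so 432 = 1.35P and P* = 320.
Then Q* = 780 - 0.75(320) = 540.
After the shift, demand is Qd = 834 - 0.75P.
The new intersection has 486 = 1.35P, i.e. P = 360, Q = 564.
ΔQ = 564 - 540 = 24.

ΔQ = 24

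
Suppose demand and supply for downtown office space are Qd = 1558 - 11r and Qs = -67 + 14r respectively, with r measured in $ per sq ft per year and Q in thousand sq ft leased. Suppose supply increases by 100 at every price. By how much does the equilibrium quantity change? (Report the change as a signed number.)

The market clears where 1558 - 11r = -67 + 14r. Rearranging, 25r = 1625, hence r* = 65.
Then Q* = 1558 - 11(65) = 843.
After the shift, supply is Qs = 33 + 14r.
Re-solving, 25r = 1525 gives r = 61 and Q = 887.
ΔQ = 887 - 843 = 44.

ΔQ = 44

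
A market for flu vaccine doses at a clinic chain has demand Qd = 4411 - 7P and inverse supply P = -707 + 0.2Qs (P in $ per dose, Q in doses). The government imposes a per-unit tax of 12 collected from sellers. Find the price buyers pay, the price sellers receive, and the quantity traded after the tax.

P_b = 78, P_s = 66, Q = 3865

Rewriting in direct form: Qs = 3535 + 5P.
With a tax of 12 on sellers, they supply based on the net price P_s = P_b - 12, so Qs = 3475 + 5P_b.
Set Qd = Qs: 4411 - 7P_b = 3475 + 5P_b, so 936 = 12P_b and P_b = 78.
Then P_s = 78 - 12 = 66 and Q = 4411 - 7(78) = 3865.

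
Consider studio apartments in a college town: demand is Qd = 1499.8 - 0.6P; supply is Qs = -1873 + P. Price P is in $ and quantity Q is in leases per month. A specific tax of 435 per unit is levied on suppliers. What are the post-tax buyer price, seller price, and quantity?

Suppliers keep P_s = P_b - 435 per unit, so supply in terms of the buyer price is Qs = -2308 + P_b.
Market clearing requires 1499.8 - 0.6P_b = -2308 + P_b; hence 3807.8 = 1.6P_b and P_b = 2379.875.
Then P_s = 2379.875 - 435 = 1944.875 and Q = 1499.8 - 0.6(2379.875) = 71.875.

P_b = 2379.875, P_s = 1944.875, Q = 71.875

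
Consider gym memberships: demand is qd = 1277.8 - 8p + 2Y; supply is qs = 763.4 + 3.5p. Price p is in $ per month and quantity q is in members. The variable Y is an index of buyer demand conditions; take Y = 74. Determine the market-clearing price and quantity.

With Y = 74, demand is qd = 1425.8 - 8p.
The market clears where 1425.8 - 8p = 763.4 + 3.5p. Rearranging, 11.5p = 662.4, hence p* = 57.6.
Then q* = 1425.8 - 8(57.6) = 965.

p* = 57.6, q* = 965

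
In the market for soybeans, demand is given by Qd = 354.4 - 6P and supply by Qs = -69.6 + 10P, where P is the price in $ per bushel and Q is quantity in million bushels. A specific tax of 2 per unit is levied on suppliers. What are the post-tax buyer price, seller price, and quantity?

The tax drives a wedge P_b - P_s = 2. Substituting P_s = P_b - 2 into supply: Qs = -89.6 + 10P_b.
Market clearing requires 354.4 - 6P_b = -89.6 + 10P_b; hence 444 = 16P_b and P_b = 27.75.
Then P_s = 27.75 - 2 = 25.75 and Q = 354.4 - 6(27.75) = 187.9.

P_b = 27.75, P_s = 25.75, Q = 187.9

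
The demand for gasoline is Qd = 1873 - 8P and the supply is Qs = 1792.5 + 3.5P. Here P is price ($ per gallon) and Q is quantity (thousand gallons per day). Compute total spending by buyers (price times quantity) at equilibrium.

The market clears where 1873 - 8P = 1792.5 + 3.5P. Rearranging, 11.5P = 80.5, hence P* = 7.
From the demand curve, Q* = 1873 - 8(7) = 1817.
Total spending by buyers = P* × Q* = 7 × 1817 = 12719.

Total spending by buyers = 12719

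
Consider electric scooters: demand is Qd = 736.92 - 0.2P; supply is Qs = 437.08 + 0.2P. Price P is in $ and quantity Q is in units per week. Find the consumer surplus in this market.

Consumer surplus = 861422.5

Set Qd = Qs: 736.92 - 0.2P = 437.08 + 0.2P, so 299.84 = 0.4P and P* = 749.6.
From the demand curve, Q* = 736.92 - 0.2(749.6) = 587.
Demand choke price (Qd = 0): P = 736.92/0.2 = 3684.6. Consumer surplus = ½ × (3684.6 - 749.6) × 587 = 861422.5.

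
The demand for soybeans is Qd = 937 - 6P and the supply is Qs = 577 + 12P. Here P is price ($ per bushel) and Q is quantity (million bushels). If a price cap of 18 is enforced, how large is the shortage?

Evaluating both curves at the ceiling price 18 gives Qd = 829, Qs = 793.
Shortage = Qd - Qs = 829 - 793 = 36.

Shortage = 36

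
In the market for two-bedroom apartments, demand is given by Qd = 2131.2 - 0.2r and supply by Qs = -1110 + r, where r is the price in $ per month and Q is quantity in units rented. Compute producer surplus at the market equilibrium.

Producer surplus = 1265640.5

Equating demand and supply, 2131.2 - 0.2r = -1110 + r gives 1.2r = 3241.2, so r* = 2701.
Plugging r* into demand: Q* = 2131.2 - 0.2(2701) = 1591.
Supply choke price (Qs = 0): r = 1110. Producer surplus = ½ × (2701 - 1110) × 1591 = 1265640.5.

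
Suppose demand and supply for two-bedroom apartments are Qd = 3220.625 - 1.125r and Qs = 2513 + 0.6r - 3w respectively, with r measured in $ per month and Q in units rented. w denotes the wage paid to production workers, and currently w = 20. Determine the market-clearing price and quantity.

With w = 20, supply is Qs = 2453 + 0.6r.
The market clears where 3220.625 - 1.125r = 2453 + 0.6r. Rearranging, 1.725r = 767.625, hence r* = 445.
Plugging r* into demand: Q* = 3220.625 - 1.125(445) = 2720.

r* = 445, Q* = 2720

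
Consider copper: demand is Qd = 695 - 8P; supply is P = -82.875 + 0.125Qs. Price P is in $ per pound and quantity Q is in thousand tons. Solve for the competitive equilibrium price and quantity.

Inverting to quantity form: Qs = 663 + 8P.
The market clears where 695 - 8P = 663 + 8P. Rearranging, 16P = 32, hence P* = 2.
Substitute back: Q* = 695 - 8(2) = 679.

P* = 2, Q* = 679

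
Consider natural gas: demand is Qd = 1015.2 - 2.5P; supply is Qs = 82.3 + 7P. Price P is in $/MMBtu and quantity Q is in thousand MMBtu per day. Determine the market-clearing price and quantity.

P* = 98.2, Q* = 769.7

The market clears where 1015.2 - 2.5P = 82.3 + 7P. Rearranging, 9.5P = 932.9, hence P* = 98.2.
Substitute back: Q* = 1015.2 - 2.5(98.2) = 769.7.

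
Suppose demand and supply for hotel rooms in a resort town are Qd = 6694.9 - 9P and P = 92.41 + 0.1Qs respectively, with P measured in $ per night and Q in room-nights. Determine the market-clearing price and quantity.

P* = 401, Q* = 3085.9

Rewriting in direct form: Qs = -924.1 + 10P.
Equating demand and supply, 6694.9 - 9P = -924.1 + 10P gives 19P = 7619, so P* = 401.
Plugging P* into demand: Q* = 6694.9 - 9(401) = 3085.9.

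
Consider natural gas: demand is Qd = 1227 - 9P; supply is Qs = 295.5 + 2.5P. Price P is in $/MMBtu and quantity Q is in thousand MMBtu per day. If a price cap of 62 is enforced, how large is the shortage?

With P fixed at 62, quantity demanded is 669 and quantity supplied is 450.5.
Shortage = Qd - Qs = 669 - 450.5 = 218.5.

Shortage = 218.5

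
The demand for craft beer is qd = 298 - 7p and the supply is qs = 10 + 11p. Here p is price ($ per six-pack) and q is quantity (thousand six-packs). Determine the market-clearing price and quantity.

p* = 16, q* = 186

At equilibrium qd = qs, so 298 - 7p = 10 + 11p; collecting terms, 288 = 18p and p* = 16.
Substitute back: q* = 298 - 7(16) = 186.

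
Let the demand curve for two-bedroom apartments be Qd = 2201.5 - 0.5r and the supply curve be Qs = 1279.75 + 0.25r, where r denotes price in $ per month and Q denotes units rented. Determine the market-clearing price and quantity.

r* = 1229, Q* = 1587

At equilibrium Qd = Qs, so 2201.5 - 0.5r = 1279.75 + 0.25r; collecting terms, 921.75 = 0.75r and r* = 1229.
From the demand curve, Q* = 2201.5 - 0.5(1229) = 1587.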